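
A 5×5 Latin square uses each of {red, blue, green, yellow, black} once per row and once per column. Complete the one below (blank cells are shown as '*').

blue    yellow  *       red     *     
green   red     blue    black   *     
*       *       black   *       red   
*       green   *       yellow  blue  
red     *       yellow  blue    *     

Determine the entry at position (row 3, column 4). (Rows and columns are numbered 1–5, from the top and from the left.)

(r1,c3) = green
(r1,c5) = black
(r2,c5) = yellow
(r3,c1) = yellow
(r3,c2) = blue
(r3,c4) = green

green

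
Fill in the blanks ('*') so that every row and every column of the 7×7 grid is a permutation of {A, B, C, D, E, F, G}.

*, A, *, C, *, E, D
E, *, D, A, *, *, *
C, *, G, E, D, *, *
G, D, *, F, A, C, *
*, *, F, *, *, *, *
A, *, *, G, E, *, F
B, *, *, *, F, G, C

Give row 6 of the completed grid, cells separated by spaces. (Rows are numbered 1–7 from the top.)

A B C G E D F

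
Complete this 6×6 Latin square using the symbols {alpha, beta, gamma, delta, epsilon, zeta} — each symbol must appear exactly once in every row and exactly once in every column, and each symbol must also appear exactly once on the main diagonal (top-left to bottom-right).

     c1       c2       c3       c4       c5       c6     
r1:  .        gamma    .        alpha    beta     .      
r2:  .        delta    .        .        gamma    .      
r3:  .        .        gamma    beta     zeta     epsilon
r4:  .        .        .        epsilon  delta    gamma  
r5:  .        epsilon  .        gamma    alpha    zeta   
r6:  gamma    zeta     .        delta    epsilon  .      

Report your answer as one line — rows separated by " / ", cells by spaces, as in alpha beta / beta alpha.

(r1,c1) = zeta
(r1,c6) = delta
(r2,c4) = zeta
(r3,c2) = alpha
(r4,c2) = beta
(r6,c6) = beta
(r1,c3) = epsilon
(r2,c6) = alpha
(r3,c1) = delta
(r4,c1) = alpha
(r4,c3) = zeta
(r5,c1) = beta
(r5,c3) = delta
(r6,c3) = alpha
(r2,c1) = epsilon
(r2,c3) = beta

zeta gamma epsilon alpha beta delta / epsilon delta beta zeta gamma alpha / delta alpha gamma beta zeta epsilon / alpha beta zeta epsilon delta gamma / beta epsilon delta gamma alpha zeta / gamma zeta alpha delta epsilon beta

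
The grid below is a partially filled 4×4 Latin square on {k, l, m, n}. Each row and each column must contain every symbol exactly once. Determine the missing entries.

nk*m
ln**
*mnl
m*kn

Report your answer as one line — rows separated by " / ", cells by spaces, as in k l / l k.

row 1 has {k,m,n}; column 3 has {k,n} — only l is left for (r1,c3).
row 2 has {l,n}; column 3 has {k,l,n} — only m is left for (r2,c3).
row 2 has {l,m,n}; column 4 has {l,m,n} — only k is left for (r2,c4).
row 3 has {l,m,n}; column 1 has {l,m,n} — only k is left for (r3,c1).
row 4 has {k,m,n}; column 2 has {k,m,n} — only l is left for (r4,c2).

n k l m / l n m k / k m n l / m l k n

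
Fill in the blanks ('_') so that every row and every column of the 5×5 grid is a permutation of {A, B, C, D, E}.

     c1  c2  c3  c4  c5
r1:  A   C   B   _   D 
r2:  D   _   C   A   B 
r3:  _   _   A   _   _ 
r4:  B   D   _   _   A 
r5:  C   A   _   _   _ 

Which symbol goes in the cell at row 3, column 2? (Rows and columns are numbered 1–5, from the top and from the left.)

B

At row 1, column 4: row 1 has {A,B,C,D}; column 4 has {A}; that leaves E.
At row 2, column 2: row 2 has {A,B,C,D}; column 2 has {A,C,D}; that leaves E.
At row 3, column 1: row 3 has {A}; column 1 has {A,B,C,D}; that leaves E.
At row 3, column 2: row 3 has {A,E}; column 2 has {A,C,D,E}; that leaves B.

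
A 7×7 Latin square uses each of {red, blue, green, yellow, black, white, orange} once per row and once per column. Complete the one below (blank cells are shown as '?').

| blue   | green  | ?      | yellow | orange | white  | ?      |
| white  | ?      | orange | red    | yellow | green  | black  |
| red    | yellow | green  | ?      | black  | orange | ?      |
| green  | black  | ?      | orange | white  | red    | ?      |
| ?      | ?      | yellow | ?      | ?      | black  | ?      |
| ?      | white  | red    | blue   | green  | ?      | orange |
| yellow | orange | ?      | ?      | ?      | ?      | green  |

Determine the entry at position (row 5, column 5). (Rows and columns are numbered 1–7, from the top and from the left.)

blue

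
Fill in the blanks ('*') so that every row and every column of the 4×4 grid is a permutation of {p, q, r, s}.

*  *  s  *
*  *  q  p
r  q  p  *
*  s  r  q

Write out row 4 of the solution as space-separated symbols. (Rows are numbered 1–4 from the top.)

p s r q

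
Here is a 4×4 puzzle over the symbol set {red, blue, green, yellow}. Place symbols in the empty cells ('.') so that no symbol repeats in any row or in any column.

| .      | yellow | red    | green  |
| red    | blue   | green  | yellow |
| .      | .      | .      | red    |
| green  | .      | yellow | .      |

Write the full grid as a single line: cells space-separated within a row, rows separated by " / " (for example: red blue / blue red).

At row 1, column 1: row 1 has {red,green,yellow}; column 1 has {red,green}; that leaves blue.
At row 3, column 1: row 3 has {red}; column 1 has {red,blue,green}; that leaves yellow.
At row 3, column 2: row 3 has {red,yellow}; column 2 has {blue,yellow}; that leaves green.
At row 3, column 3: row 3 has {red,green,yellow}; column 3 has {red,green,yellow}; that leaves blue.
At row 4, column 2: row 4 has {green,yellow}; column 2 has {blue,green,yellow}; that leaves red.
At row 4, column 4: row 4 has {red,green,yellow}; column 4 has {red,green,yellow}; that leaves blue.

blue yellow red green / red blue green yellow / yellow green blue red / green red yellow blue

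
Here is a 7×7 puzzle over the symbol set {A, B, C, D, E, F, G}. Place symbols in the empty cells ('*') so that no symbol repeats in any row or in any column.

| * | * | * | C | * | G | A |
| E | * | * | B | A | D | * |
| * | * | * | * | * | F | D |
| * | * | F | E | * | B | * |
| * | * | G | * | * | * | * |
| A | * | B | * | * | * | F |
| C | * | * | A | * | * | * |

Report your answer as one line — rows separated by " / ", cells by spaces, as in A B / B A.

F D E C B G A / E F C B A D G / B C A G E F D / G A F E D B C / D B G F C A E / A E B D G C F / C G D A F E B

(r2,c3) = C
(r2,c7) = G
(r3,c4) = G
(r4,c7) = C
(r6,c4) = D
(r7,c6) = E
(r7,c7) = B
(r2,c2) = F
(r3,c1) = B
(r5,c4) = F
(r5,c7) = E
(r6,c6) = C
(r7,c3) = D
(r1,c3) = E
(r3,c3) = A
(r5,c1) = D
(r5,c6) = A
(r7,c2) = G
(r7,c5) = F
(r1,c1) = F
(r4,c1) = G
(r4,c5) = D
(r6,c2) = E
(r6,c5) = G
(r1,c5) = B
(r3,c2) = C
(r3,c5) = E
(r4,c2) = A
(r5,c2) = B
(r5,c5) = C
(r1,c2) = D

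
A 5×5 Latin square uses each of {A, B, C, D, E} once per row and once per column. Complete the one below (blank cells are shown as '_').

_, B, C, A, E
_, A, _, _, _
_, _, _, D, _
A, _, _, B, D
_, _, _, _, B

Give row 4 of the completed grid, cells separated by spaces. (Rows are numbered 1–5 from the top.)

A C E B D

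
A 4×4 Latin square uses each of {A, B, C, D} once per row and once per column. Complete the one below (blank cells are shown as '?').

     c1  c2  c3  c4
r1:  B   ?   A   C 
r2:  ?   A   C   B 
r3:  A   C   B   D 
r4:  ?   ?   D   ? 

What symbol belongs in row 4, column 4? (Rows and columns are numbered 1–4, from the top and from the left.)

(r1,c2): row 1 has {A,B,C}; column 2 has {A,C}, so it must be D.
(r2,c1): row 2 has {A,B,C}; column 1 has {A,B}, so it must be D.
(r4,c1): row 4 has {D}; column 1 has {A,B,D}, so it must be C.
(r4,c2): row 4 has {C,D}; column 2 has {A,C,D}, so it must be B.
(r4,c4): row 4 has {B,C,D}; column 4 has {B,C,D}, so it must be A.

A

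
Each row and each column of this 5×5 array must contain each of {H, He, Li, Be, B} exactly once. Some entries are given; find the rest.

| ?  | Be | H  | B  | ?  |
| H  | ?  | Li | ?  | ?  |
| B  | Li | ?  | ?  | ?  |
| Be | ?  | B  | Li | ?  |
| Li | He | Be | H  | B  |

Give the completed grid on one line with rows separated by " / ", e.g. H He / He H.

(r1,c1) = He
(r1,c5) = Li
(r2,c2) = B
(r3,c3) = He
(r3,c4) = Be
(r3,c5) = H
(r4,c2) = H
(r4,c5) = He
(r2,c4) = He
(r2,c5) = Be

He Be H B Li / H B Li He Be / B Li He Be H / Be H B Li He / Li He Be H B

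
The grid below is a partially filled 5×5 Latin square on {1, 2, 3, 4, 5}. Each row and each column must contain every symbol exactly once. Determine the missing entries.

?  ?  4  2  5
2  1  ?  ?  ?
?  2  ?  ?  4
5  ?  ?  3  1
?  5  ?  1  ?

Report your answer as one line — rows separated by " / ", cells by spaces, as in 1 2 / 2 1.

Cell (r1,c2): row 1 has {2,4,5}; column 2 has {1,2,5} → 3.
Cell (r2,c5): row 2 has {1,2}; column 5 has {1,4,5} → 3.
Cell (r3,c4): row 3 has {2,4}; column 4 has {1,2,3} → 5.
Cell (r4,c2): row 4 has {1,3,5}; column 2 has {1,2,3,5} → 4.
Cell (r4,c3): row 4 has {1,3,4,5}; column 3 has {4} → 2.
Cell (r5,c3): row 5 has {1,5}; column 3 has {2,4} → 3.
Cell (r5,c5): row 5 has {1,3,5}; column 5 has {1,3,4,5} → 2.
Cell (r1,c1): row 1 has {2,3,4,5}; column 1 has {2,5} → 1.
Cell (r2,c3): row 2 has {1,2,3}; column 3 has {2,3,4} → 5.
Cell (r2,c4): row 2 has {1,2,3,5}; column 4 has {1,2,3,5} → 4.
Cell (r3,c1): row 3 has {2,4,5}; column 1 has {1,2,5} → 3.
Cell (r3,c3): row 3 has {2,3,4,5}; column 3 has {2,3,4,5} → 1.
Cell (r5,c1): row 5 has {1,2,3,5}; column 1 has {1,2,3,5} → 4.

1 3 4 2 5 / 2 1 5 4 3 / 3 2 1 5 4 / 5 4 2 3 1 / 4 5 3 1 2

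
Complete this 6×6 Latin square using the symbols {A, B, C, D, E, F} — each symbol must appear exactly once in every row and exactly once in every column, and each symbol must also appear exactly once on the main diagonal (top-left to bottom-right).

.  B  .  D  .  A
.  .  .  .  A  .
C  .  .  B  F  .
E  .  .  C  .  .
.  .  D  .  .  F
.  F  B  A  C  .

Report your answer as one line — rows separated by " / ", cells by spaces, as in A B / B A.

F B C D E A / B D E F A C / C E A B F D / E A F C D B / A C D E B F / D F B A C E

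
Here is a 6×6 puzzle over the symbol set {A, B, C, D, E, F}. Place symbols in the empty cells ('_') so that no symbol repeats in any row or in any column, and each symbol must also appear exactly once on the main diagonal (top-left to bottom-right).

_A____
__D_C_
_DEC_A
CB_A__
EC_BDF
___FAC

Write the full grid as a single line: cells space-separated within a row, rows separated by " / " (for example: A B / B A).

(r2,c2): row 2 has {C,D}; column 2 has {A,B,C,D}; the diagonal has {A,C,D,E}, so it must be F.
(r2,c4): row 2 has {C,D,F}; column 4 has {A,B,C,F}, so it must be E.
(r2,c6): row 2 has {C,D,E,F}; column 6 has {A,C,F}, so it must be B.
(r4,c3): row 4 has {A,B,C}; column 3 has {D,E}, so it must be F.
(r4,c5): row 4 has {A,B,C,F}; column 5 has {A,C,D}, so it must be E.
(r4,c6): row 4 has {A,B,C,E,F}; column 6 has {A,B,C,F}, so it must be D.
(r5,c3): row 5 has {B,C,D,E,F}; column 3 has {D,E,F}, so it must be A.
(r6,c2): row 6 has {A,C,F}; column 2 has {A,B,C,D,F}, so it must be E.
(r6,c3): row 6 has {A,C,E,F}; column 3 has {A,D,E,F}, so it must be B.
(r1,c1): row 1 has {A}; column 1 has {C,E}; the diagonal has {A,C,D,E,F}, so it must be B.
(r1,c3): row 1 has {A,B}; column 3 has {A,B,D,E,F}, so it must be C.
(r1,c4): row 1 has {A,B,C}; column 4 has {A,B,C,E,F}, so it must be D.
(r1,c5): row 1 has {A,B,C,D}; column 5 has {A,C,D,E}, so it must be F.
(r1,c6): row 1 has {A,B,C,D,F}; column 6 has {A,B,C,D,F}, so it must be E.
(r2,c1): row 2 has {B,C,D,E,F}; column 1 has {B,C,E}, so it must be A.
(r3,c1): row 3 has {A,C,D,E}; column 1 has {A,B,C,E}, so it must be F.
(r3,c5): row 3 has {A,C,D,E,F}; column 5 has {A,C,D,E,F}, so it must be B.
(r6,c1): row 6 has {A,B,C,E,F}; column 1 has {A,B,C,E,F}, so it must be D.

B A C D F E / A F D E C B / F D E C B A / C B F A E D / E C A B D F / D E B F A C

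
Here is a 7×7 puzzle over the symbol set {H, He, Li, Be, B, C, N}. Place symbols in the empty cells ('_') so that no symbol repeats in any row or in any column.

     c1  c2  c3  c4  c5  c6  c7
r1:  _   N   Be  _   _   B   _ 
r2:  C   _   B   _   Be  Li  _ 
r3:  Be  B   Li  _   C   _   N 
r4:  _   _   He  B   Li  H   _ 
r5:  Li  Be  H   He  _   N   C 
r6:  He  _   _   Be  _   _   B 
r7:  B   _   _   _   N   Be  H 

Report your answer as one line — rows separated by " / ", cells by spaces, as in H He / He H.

H N Be C He B Li / C H B N Be Li He / Be B Li H C He N / N C He B Li H Be / Li Be H He B N C / He Li N Be H C B / B He C Li N Be H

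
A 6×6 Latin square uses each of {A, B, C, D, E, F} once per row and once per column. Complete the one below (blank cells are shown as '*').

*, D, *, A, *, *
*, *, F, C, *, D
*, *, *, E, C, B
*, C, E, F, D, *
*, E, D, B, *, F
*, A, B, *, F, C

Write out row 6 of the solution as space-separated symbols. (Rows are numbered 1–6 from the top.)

E A B D F C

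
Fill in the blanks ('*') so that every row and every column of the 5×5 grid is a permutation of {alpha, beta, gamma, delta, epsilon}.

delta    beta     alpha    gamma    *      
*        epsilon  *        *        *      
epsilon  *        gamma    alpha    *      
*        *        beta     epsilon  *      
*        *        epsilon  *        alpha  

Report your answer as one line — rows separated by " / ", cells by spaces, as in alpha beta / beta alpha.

delta beta alpha gamma epsilon / alpha epsilon delta beta gamma / epsilon delta gamma alpha beta / gamma alpha beta epsilon delta / beta gamma epsilon delta alpha

row 1 has {alpha,beta,gamma,delta}; column 5 has {alpha} — only epsilon is left for (r1,c5).
row 2 has {epsilon}; column 3 has {alpha,beta,gamma,epsilon} — only delta is left for (r2,c3).
row 2 has {delta,epsilon}; column 4 has {alpha,gamma,epsilon} — only beta is left for (r2,c4).
row 2 has {beta,delta,epsilon}; column 5 has {alpha,epsilon} — only gamma is left for (r2,c5).
row 3 has {alpha,gamma,epsilon}; column 2 has {beta,epsilon} — only delta is left for (r3,c2).
row 3 has {alpha,gamma,delta,epsilon}; column 5 has {alpha,gamma,epsilon} — only beta is left for (r3,c5).
row 4 has {beta,epsilon}; column 5 has {alpha,beta,gamma,epsilon} — only delta is left for (r4,c5).
row 5 has {alpha,epsilon}; column 2 has {beta,delta,epsilon} — only gamma is left for (r5,c2).
row 5 has {alpha,gamma,epsilon}; column 4 has {alpha,beta,gamma,epsilon} — only delta is left for (r5,c4).
row 2 has {beta,gamma,delta,epsilon}; column 1 has {delta,epsilon} — only alpha is left for (r2,c1).
row 4 has {beta,delta,epsilon}; column 1 has {alpha,delta,epsilon} — only gamma is left for (r4,c1).
row 4 has {beta,gamma,delta,epsilon}; column 2 has {beta,gamma,delta,epsilon} — only alpha is left for (r4,c2).
row 5 has {alpha,gamma,delta,epsilon}; column 1 has {alpha,gamma,delta,epsilon} — only beta is left for (r5,c1).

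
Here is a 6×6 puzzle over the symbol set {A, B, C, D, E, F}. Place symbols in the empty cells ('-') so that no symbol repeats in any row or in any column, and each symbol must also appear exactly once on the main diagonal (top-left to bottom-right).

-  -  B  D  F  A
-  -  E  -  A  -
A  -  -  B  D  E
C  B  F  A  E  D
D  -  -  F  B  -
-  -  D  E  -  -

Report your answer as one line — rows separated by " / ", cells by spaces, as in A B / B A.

(r1,c1) = E
(r1,c2) = C
(r2,c4) = C
(r3,c2) = F
(r3,c3) = C
(r5,c3) = A
(r5,c6) = C
(r6,c2) = A
(r6,c5) = C
(r6,c6) = F
(r2,c2) = D
(r2,c6) = B
(r5,c2) = E
(r6,c1) = B
(r2,c1) = F

E C B D F A / F D E C A B / A F C B D E / C B F A E D / D E A F B C / B A D E C F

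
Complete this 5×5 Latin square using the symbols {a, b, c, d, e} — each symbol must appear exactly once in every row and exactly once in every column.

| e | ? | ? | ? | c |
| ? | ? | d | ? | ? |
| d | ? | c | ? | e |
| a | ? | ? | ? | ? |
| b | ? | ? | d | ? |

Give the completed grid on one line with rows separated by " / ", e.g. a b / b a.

(r2,c1): row 2 has {d}; column 1 has {a,b,d,e}, so it must be c.
(r5,c5): row 5 has {b,d}; column 5 has {c,e}, so it must be a.
(r2,c5): row 2 has {c,d}; column 5 has {a,c,e}, so it must be b.
(r4,c5): row 4 has {a}; column 5 has {a,b,c,e}, so it must be d.
(r5,c3): row 5 has {a,b,d}; column 3 has {c,d}, so it must be e.
(r4,c3): row 4 has {a,d}; column 3 has {c,d,e}, so it must be b.
(r5,c2): row 5 has {a,b,d,e}; column 2 is empty so far, so it must be c.
(r1,c3): row 1 has {c,e}; column 3 has {b,c,d,e}, so it must be a.
(r1,c4): row 1 has {a,c,e}; column 4 has {d}, so it must be b.
(r3,c4): row 3 has {c,d,e}; column 4 has {b,d}, so it must be a.
(r4,c2): row 4 has {a,b,d}; column 2 has {c}, so it must be e.
(r4,c4): row 4 has {a,b,d,e}; column 4 has {a,b,d}, so it must be c.
(r1,c2): row 1 has {a,b,c,e}; column 2 has {c,e}, so it must be d.
(r2,c2): row 2 has {b,c,d}; column 2 has {c,d,e}, so it must be a.
(r2,c4): row 2 has {a,b,c,d}; column 4 has {a,b,c,d}, so it must be e.
(r3,c2): row 3 has {a,c,d,e}; column 2 has {a,c,d,e}, so it must be b.

e d a b c / c a d e b / d b c a e / a e b c d / b c e d a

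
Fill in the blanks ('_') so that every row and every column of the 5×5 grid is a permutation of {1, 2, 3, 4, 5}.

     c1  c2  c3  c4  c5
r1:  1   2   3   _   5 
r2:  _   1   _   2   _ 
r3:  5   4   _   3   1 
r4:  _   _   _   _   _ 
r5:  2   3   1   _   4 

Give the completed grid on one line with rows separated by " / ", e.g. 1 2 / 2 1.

1 2 3 4 5 / 4 1 5 2 3 / 5 4 2 3 1 / 3 5 4 1 2 / 2 3 1 5 4

(r1,c4) = 4
(r2,c5) = 3
(r3,c3) = 2
(r4,c2) = 5
(r4,c3) = 4
(r4,c4) = 1
(r4,c5) = 2
(r5,c4) = 5
(r2,c1) = 4
(r2,c3) = 5
(r4,c1) = 3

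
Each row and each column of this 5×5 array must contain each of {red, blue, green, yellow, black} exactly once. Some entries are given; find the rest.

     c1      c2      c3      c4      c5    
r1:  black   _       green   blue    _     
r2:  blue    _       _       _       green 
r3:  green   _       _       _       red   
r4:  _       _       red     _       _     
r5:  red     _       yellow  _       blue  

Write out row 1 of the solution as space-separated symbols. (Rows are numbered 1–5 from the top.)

black red green blue yellow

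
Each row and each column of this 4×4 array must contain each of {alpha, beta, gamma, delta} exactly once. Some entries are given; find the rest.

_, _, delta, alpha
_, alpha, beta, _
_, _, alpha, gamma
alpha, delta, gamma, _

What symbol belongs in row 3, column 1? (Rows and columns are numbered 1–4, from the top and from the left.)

delta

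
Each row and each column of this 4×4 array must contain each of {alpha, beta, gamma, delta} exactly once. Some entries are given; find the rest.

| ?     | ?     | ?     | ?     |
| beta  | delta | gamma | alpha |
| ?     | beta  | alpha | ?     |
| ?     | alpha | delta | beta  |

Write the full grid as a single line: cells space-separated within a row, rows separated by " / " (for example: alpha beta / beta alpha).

alpha gamma beta delta / beta delta gamma alpha / delta beta alpha gamma / gamma alpha delta beta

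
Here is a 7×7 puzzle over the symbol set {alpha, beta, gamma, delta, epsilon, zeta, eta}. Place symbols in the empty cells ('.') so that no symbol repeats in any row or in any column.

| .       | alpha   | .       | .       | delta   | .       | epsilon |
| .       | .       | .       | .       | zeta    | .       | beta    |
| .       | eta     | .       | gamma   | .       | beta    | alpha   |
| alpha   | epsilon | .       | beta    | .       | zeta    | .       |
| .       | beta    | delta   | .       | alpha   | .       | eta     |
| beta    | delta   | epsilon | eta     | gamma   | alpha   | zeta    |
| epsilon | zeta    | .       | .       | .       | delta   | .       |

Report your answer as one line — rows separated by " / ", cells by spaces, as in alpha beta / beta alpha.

At row 1, column 4: row 1 has {alpha,delta,epsilon}; column 4 has {beta,gamma,eta}; that leaves zeta.
At row 2, column 2: row 2 has {beta,zeta}; column 2 has {alpha,beta,delta,epsilon,zeta,eta}; that leaves gamma.
At row 3, column 3: row 3 has {alpha,beta,gamma,eta}; column 3 has {delta,epsilon}; that leaves zeta.
At row 3, column 5: row 3 has {alpha,beta,gamma,zeta,eta}; column 5 has {alpha,gamma,delta,zeta}; that leaves epsilon.
At row 4, column 5: row 4 has {alpha,beta,epsilon,zeta}; column 5 has {alpha,gamma,delta,epsilon,zeta}; that leaves eta.
At row 5, column 4: row 5 has {alpha,beta,delta,eta}; column 4 has {beta,gamma,zeta,eta}; that leaves epsilon.
At row 5, column 6: row 5 has {alpha,beta,delta,epsilon,eta}; column 6 has {alpha,beta,delta,zeta}; that leaves gamma.
At row 7, column 4: row 7 has {delta,epsilon,zeta}; column 4 has {beta,gamma,epsilon,zeta,eta}; that leaves alpha.
At row 7, column 5: row 7 has {alpha,delta,epsilon,zeta}; column 5 has {alpha,gamma,delta,epsilon,zeta,eta}; that leaves beta.
At row 7, column 7: row 7 has {alpha,beta,delta,epsilon,zeta}; column 7 has {alpha,beta,epsilon,zeta,eta}; that leaves gamma.
At row 1, column 6: row 1 has {alpha,delta,epsilon,zeta}; column 6 has {alpha,beta,gamma,delta,zeta}; that leaves eta.
At row 2, column 4: row 2 has {beta,gamma,zeta}; column 4 has {alpha,beta,gamma,epsilon,zeta,eta}; that leaves delta.
At row 2, column 6: row 2 has {beta,gamma,delta,zeta}; column 6 has {alpha,beta,gamma,delta,zeta,eta}; that leaves epsilon.
At row 3, column 1: row 3 has {alpha,beta,gamma,epsilon,zeta,eta}; column 1 has {alpha,beta,epsilon}; that leaves delta.
At row 4, column 3: row 4 has {alpha,beta,epsilon,zeta,eta}; column 3 has {delta,epsilon,zeta}; that leaves gamma.
At row 4, column 7: row 4 has {alpha,beta,gamma,epsilon,zeta,eta}; column 7 has {alpha,beta,gamma,epsilon,zeta,eta}; that leaves delta.
At row 5, column 1: row 5 has {alpha,beta,gamma,delta,epsilon,eta}; column 1 has {alpha,beta,delta,epsilon}; that leaves zeta.
At row 7, column 3: row 7 has {alpha,beta,gamma,delta,epsilon,zeta}; column 3 has {gamma,delta,epsilon,zeta}; that leaves eta.
At row 1, column 1: row 1 has {alpha,delta,epsilon,zeta,eta}; column 1 has {alpha,beta,delta,epsilon,zeta}; that leaves gamma.
At row 1, column 3: row 1 has {alpha,gamma,delta,epsilon,zeta,eta}; column 3 has {gamma,delta,epsilon,zeta,eta}; that leaves beta.
At row 2, column 1: row 2 has {beta,gamma,delta,epsilon,zeta}; column 1 has {alpha,beta,gamma,delta,epsilon,zeta}; that leaves eta.
At row 2, column 3: row 2 has {beta,gamma,delta,epsilon,zeta,eta}; column 3 has {beta,gamma,delta,epsilon,zeta,eta}; that leaves alpha.

gamma alpha beta zeta delta eta epsilon / eta gamma alpha delta zeta epsilon beta / delta eta zeta gamma epsilon beta alpha / alpha epsilon gamma beta eta zeta delta / zeta beta delta epsilon alpha gamma eta / beta delta epsilon eta gamma alpha zeta / epsilon zeta eta alpha beta delta gamma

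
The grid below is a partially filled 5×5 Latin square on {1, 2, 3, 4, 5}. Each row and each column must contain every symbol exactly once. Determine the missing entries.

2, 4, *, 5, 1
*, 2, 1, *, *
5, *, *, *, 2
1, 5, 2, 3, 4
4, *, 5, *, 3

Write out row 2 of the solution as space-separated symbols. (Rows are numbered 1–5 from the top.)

3 2 1 4 5

(r1,c3) = 3
(r2,c1) = 3
(r2,c4) = 4
(r2,c5) = 5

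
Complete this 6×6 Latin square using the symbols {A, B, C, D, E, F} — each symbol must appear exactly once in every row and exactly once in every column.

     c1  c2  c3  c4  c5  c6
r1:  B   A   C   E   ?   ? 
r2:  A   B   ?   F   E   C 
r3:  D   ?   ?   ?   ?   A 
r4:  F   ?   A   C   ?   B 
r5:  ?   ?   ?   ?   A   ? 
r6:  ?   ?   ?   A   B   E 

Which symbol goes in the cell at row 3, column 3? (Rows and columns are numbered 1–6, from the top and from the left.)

E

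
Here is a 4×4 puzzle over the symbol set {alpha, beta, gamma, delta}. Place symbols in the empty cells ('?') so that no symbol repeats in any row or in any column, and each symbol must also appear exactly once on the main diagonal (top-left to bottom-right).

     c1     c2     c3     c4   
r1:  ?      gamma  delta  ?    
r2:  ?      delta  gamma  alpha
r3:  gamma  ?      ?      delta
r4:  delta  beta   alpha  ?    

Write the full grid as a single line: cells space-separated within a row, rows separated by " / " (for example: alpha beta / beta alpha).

alpha gamma delta beta / beta delta gamma alpha / gamma alpha beta delta / delta beta alpha gamma

row 1 has {gamma,delta}; column 4 has {alpha,delta} — only beta is left for (r1,c4).
row 2 has {alpha,gamma,delta}; column 1 has {gamma,delta} — only beta is left for (r2,c1).
row 3 has {gamma,delta}; column 2 has {beta,gamma,delta} — only alpha is left for (r3,c2).
row 3 has {alpha,gamma,delta}; column 3 has {alpha,gamma,delta}; the diagonal has {delta} — only beta is left for (r3,c3).
row 4 has {alpha,beta,delta}; column 4 has {alpha,beta,delta}; the diagonal has {beta,delta} — only gamma is left for (r4,c4).
row 1 has {beta,gamma,delta}; column 1 has {beta,gamma,delta}; the diagonal has {beta,gamma,delta} — only alpha is left for (r1,c1).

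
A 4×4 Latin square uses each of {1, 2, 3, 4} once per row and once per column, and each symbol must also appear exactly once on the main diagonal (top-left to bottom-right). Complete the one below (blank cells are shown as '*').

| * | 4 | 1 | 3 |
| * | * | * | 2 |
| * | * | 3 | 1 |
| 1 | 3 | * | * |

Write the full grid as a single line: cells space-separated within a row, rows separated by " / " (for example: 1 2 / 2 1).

2 4 1 3 / 3 1 4 2 / 4 2 3 1 / 1 3 2 4

(r1,c1) = 2
(r2,c2) = 1
(r2,c3) = 4
(r3,c1) = 4
(r3,c2) = 2
(r4,c3) = 2
(r4,c4) = 4
(r2,c1) = 3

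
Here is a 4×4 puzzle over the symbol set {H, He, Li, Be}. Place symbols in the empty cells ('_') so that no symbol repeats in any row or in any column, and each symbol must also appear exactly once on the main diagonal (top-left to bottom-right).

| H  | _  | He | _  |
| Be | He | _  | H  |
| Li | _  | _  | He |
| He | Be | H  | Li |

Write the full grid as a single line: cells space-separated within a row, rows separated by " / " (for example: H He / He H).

H Li He Be / Be He Li H / Li H Be He / He Be H Li

row 1 has {H,He}; column 2 has {He,Be} — only Li is left for (r1,c2).
row 1 has {H,He,Li}; column 4 has {H,He,Li} — only Be is left for (r1,c4).
row 2 has {H,He,Be}; column 3 has {H,He} — only Li is left for (r2,c3).
row 3 has {He,Li}; column 2 has {He,Li,Be} — only H is left for (r3,c2).
row 3 has {H,He,Li}; column 3 has {H,He,Li}; the diagonal has {H,He,Li} — only Be is left for (r3,c3).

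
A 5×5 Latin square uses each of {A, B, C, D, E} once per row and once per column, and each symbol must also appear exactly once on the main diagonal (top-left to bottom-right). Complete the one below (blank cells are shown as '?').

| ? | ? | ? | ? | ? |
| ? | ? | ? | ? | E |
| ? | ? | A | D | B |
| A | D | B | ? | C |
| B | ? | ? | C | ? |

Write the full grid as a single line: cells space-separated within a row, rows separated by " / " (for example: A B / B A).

(r4,c4): row 4 has {A,B,C,D}; column 4 has {C,D}; the diagonal has {A}, so it must be E.
(r5,c5): row 5 has {B,C}; column 5 has {B,C,E}; the diagonal has {A,E}, so it must be D.
(r1,c1): row 1 is empty so far; column 1 has {A,B}; the diagonal has {A,D,E}, so it must be C.
(r1,c5): row 1 has {C}; column 5 has {B,C,D,E}, so it must be A.
(r2,c1): row 2 has {E}; column 1 has {A,B,C}, so it must be D.
(r2,c2): row 2 has {D,E}; column 2 has {D}; the diagonal has {A,C,D,E}, so it must be B.
(r2,c3): row 2 has {B,D,E}; column 3 has {A,B}, so it must be C.
(r2,c4): row 2 has {B,C,D,E}; column 4 has {C,D,E}, so it must be A.
(r3,c1): row 3 has {A,B,D}; column 1 has {A,B,C,D}, so it must be E.
(r3,c2): row 3 has {A,B,D,E}; column 2 has {B,D}, so it must be C.
(r5,c3): row 5 has {B,C,D}; column 3 has {A,B,C}, so it must be E.
(r1,c2): row 1 has {A,C}; column 2 has {B,C,D}, so it must be E.
(r1,c3): row 1 has {A,C,E}; column 3 has {A,B,C,E}, so it must be D.
(r1,c4): row 1 has {A,C,D,E}; column 4 has {A,C,D,E}, so it must be B.
(r5,c2): row 5 has {B,C,D,E}; column 2 has {B,C,D,E}, so it must be A.

C E D B A / D B C A E / E C A D B / A D B E C / B A E C D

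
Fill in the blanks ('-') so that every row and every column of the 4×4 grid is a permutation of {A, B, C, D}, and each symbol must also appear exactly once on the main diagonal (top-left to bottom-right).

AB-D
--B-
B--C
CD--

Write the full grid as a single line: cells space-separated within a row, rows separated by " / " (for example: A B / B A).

(r1,c3) = C
(r2,c1) = D
(r2,c2) = C
(r2,c4) = A
(r3,c2) = A
(r3,c3) = D
(r4,c3) = A
(r4,c4) = B

A B C D / D C B A / B A D C / C D A B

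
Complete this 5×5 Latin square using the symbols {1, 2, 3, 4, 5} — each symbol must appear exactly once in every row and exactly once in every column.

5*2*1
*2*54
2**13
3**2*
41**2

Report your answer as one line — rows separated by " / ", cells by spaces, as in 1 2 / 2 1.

At row 2, column 1: row 2 has {2,4,5}; column 1 has {2,3,4,5}; that leaves 1.
At row 2, column 3: row 2 has {1,2,4,5}; column 3 has {2}; that leaves 3.
At row 4, column 5: row 4 has {2,3}; column 5 has {1,2,3,4}; that leaves 5.
At row 5, column 3: row 5 has {1,2,4}; column 3 has {2,3}; that leaves 5.
At row 5, column 4: row 5 has {1,2,4,5}; column 4 has {1,2,5}; that leaves 3.
At row 1, column 4: row 1 has {1,2,5}; column 4 has {1,2,3,5}; that leaves 4.
At row 3, column 3: row 3 has {1,2,3}; column 3 has {2,3,5}; that leaves 4.
At row 4, column 2: row 4 has {2,3,5}; column 2 has {1,2}; that leaves 4.
At row 4, column 3: row 4 has {2,3,4,5}; column 3 has {2,3,4,5}; that leaves 1.
At row 1, column 2: row 1 has {1,2,4,5}; column 2 has {1,2,4}; that leaves 3.
At row 3, column 2: row 3 has {1,2,3,4}; column 2 has {1,2,3,4}; that leaves 5.

5 3 2 4 1 / 1 2 3 5 4 / 2 5 4 1 3 / 3 4 1 2 5 / 4 1 5 3 2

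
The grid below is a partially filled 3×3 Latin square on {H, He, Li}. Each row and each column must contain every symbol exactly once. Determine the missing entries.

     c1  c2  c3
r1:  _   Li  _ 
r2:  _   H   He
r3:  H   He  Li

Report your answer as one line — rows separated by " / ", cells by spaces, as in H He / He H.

He Li H / Li H He / H He Li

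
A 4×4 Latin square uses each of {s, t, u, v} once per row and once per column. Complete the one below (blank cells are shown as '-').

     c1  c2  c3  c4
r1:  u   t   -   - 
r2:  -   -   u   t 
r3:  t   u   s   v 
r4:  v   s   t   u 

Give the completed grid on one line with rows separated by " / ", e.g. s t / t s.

u t v s / s v u t / t u s v / v s t u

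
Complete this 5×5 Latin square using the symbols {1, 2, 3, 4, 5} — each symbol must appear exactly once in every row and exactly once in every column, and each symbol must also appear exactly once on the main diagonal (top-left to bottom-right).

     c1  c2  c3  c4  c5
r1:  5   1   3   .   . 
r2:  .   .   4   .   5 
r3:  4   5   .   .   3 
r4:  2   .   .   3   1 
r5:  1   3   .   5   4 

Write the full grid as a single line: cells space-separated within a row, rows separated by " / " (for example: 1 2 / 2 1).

5 1 3 4 2 / 3 2 4 1 5 / 4 5 1 2 3 / 2 4 5 3 1 / 1 3 2 5 4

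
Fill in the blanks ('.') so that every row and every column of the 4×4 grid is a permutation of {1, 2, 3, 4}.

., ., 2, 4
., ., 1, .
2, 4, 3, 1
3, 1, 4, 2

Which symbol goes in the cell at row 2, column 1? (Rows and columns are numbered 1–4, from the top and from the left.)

4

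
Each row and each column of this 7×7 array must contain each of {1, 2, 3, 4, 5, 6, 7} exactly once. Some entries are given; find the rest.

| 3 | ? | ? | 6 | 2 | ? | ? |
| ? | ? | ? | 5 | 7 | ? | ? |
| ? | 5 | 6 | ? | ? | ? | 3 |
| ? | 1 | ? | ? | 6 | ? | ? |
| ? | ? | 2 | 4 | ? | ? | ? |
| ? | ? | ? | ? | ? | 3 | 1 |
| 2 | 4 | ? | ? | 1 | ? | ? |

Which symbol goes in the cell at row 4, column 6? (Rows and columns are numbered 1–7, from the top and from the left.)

Cell (r1,c2): row 1 has {2,3,6}; column 2 has {1,4,5} → 7.
Cell (r3,c5): row 3 has {3,5,6}; column 5 has {1,2,6,7} → 4.
Cell (r6,c5): row 6 has {1,3}; column 5 has {1,2,4,6,7} → 5.
Cell (r5,c5): row 5 has {2,4}; column 5 has {1,2,4,5,6,7} → 3.
Cell (r5,c2): row 5 has {2,3,4}; column 2 has {1,4,5,7} → 6.
Cell (r6,c2): row 6 has {1,3,5}; column 2 has {1,4,5,6,7} → 2.
Cell (r6,c4): row 6 has {1,2,3,5}; column 4 has {4,5,6} → 7.
Cell (r7,c4): row 7 has {1,2,4}; column 4 has {4,5,6,7} → 3.
Cell (r2,c2): row 2 has {5,7}; column 2 has {1,2,4,5,6,7} → 3.
Cell (r4,c4): row 4 has {1,6}; column 4 has {3,4,5,6,7} → 2.
Cell (r6,c3): row 6 has {1,2,3,5,7}; column 3 has {2,6} → 4.
Cell (r2,c3): row 2 has {3,5,7}; column 3 has {2,4,6} → 1.
Cell (r3,c4): row 3 has {3,4,5,6}; column 4 has {2,3,4,5,6,7} → 1.
Cell (r6,c1): row 6 has {1,2,3,4,5,7}; column 1 has {2,3} → 6.
Cell (r1,c3): row 1 has {2,3,6,7}; column 3 has {1,2,4,6} → 5.
Cell (r1,c7): row 1 has {2,3,5,6,7}; column 7 has {1,3} → 4.
Cell (r2,c1): row 2 has {1,3,5,7}; column 1 has {2,3,6} → 4.
Cell (r3,c1): row 3 has {1,3,4,5,6}; column 1 has {2,3,4,6} → 7.
Cell (r3,c6): row 3 has {1,3,4,5,6,7}; column 6 has {3} → 2.
Cell (r4,c1): row 4 has {1,2,6}; column 1 has {2,3,4,6,7} → 5.
Cell (r4,c7): row 4 has {1,2,5,6}; column 7 has {1,3,4} → 7.
Cell (r5,c1): row 5 has {2,3,4,6}; column 1 has {2,3,4,5,6,7} → 1.
Cell (r5,c7): row 5 has {1,2,3,4,6}; column 7 has {1,3,4,7} → 5.
Cell (r7,c3): row 7 has {1,2,3,4}; column 3 has {1,2,4,5,6} → 7.
Cell (r7,c7): row 7 has {1,2,3,4,7}; column 7 has {1,3,4,5,7} → 6.
Cell (r1,c6): row 1 has {2,3,4,5,6,7}; column 6 has {2,3} → 1.
Cell (r2,c6): row 2 has {1,3,4,5,7}; column 6 has {1,2,3} → 6.
Cell (r2,c7): row 2 has {1,3,4,5,6,7}; column 7 has {1,3,4,5,6,7} → 2.
Cell (r4,c3): row 4 has {1,2,5,6,7}; column 3 has {1,2,4,5,6,7} → 3.
Cell (r4,c6): row 4 has {1,2,3,5,6,7}; column 6 has {1,2,3,6} → 4.

4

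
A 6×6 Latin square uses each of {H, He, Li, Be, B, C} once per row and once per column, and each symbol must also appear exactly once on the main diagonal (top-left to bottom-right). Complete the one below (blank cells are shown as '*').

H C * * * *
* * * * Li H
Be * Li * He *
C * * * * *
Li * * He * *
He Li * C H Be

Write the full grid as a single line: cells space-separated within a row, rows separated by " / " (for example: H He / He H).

H C Be Li B He / B He C Be Li H / Be B Li H He C / C H He B Be Li / Li Be H He C B / He Li B C H Be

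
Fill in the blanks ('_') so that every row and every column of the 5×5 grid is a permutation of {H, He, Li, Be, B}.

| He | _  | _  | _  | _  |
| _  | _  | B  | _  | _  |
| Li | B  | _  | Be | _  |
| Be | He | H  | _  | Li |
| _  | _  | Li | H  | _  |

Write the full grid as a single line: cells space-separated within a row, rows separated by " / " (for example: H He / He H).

He H Be Li B / H Li B He Be / Li B He Be H / Be He H B Li / B Be Li H He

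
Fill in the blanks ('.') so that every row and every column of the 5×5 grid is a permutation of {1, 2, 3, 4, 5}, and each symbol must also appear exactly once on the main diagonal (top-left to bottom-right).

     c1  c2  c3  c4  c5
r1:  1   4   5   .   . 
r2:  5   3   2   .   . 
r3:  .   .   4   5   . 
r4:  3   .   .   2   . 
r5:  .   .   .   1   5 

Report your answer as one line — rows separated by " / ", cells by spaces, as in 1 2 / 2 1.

1 4 5 3 2 / 5 3 2 4 1 / 2 1 4 5 3 / 3 5 1 2 4 / 4 2 3 1 5

row 1 has {1,4,5}; column 4 has {1,2,5} — only 3 is left for (r1,c4).
row 1 has {1,3,4,5}; column 5 has {5} — only 2 is left for (r1,c5).
row 2 has {2,3,5}; column 4 has {1,2,3,5} — only 4 is left for (r2,c4).
row 2 has {2,3,4,5}; column 5 has {2,5} — only 1 is left for (r2,c5).
row 3 has {4,5}; column 1 has {1,3,5} — only 2 is left for (r3,c1).
row 3 has {2,4,5}; column 2 has {3,4} — only 1 is left for (r3,c2).
row 3 has {1,2,4,5}; column 5 has {1,2,5} — only 3 is left for (r3,c5).
row 4 has {2,3}; column 2 has {1,3,4} — only 5 is left for (r4,c2).
row 4 has {2,3,5}; column 3 has {2,4,5} — only 1 is left for (r4,c3).
row 4 has {1,2,3,5}; column 5 has {1,2,3,5} — only 4 is left for (r4,c5).
row 5 has {1,5}; column 1 has {1,2,3,5} — only 4 is left for (r5,c1).
row 5 has {1,4,5}; column 2 has {1,3,4,5} — only 2 is left for (r5,c2).
row 5 has {1,2,4,5}; column 3 has {1,2,4,5} — only 3 is left for (r5,c3).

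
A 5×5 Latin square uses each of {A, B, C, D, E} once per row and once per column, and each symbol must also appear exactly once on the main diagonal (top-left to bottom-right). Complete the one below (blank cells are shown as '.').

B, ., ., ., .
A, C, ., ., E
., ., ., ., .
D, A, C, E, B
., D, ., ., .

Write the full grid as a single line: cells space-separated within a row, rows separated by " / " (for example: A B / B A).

(r1,c2) = E
(r3,c2) = B
(r5,c5) = A
(r3,c3) = D
(r3,c5) = C
(r1,c3) = A
(r1,c5) = D
(r2,c3) = B
(r2,c4) = D
(r3,c1) = E
(r3,c4) = A
(r5,c1) = C
(r5,c3) = E
(r5,c4) = B
(r1,c4) = C

B E A C D / A C B D E / E B D A C / D A C E B / C D E B A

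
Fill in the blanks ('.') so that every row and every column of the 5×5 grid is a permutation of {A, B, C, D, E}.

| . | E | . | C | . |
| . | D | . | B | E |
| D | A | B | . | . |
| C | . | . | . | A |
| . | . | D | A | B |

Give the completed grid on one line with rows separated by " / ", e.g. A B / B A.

B E A C D / A D C B E / D A B E C / C B E D A / E C D A B

(r1,c3) = A
(r1,c5) = D
(r2,c1) = A
(r2,c3) = C
(r3,c4) = E
(r3,c5) = C
(r4,c2) = B
(r4,c3) = E
(r4,c4) = D
(r5,c1) = E
(r5,c2) = C
(r1,c1) = B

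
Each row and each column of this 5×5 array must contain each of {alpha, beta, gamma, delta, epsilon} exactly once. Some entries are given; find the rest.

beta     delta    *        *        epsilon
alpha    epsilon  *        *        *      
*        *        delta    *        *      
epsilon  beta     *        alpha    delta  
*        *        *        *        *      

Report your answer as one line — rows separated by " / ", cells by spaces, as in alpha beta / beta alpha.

(r1,c4) = gamma
(r3,c1) = gamma
(r3,c2) = alpha
(r3,c5) = beta
(r4,c3) = gamma
(r5,c1) = delta
(r5,c2) = gamma
(r5,c5) = alpha
(r1,c3) = alpha
(r2,c3) = beta
(r2,c4) = delta
(r2,c5) = gamma
(r3,c4) = epsilon
(r5,c3) = epsilon
(r5,c4) = beta

beta delta alpha gamma epsilon / alpha epsilon beta delta gamma / gamma alpha delta epsilon beta / epsilon beta gamma alpha delta / delta gamma epsilon beta alpha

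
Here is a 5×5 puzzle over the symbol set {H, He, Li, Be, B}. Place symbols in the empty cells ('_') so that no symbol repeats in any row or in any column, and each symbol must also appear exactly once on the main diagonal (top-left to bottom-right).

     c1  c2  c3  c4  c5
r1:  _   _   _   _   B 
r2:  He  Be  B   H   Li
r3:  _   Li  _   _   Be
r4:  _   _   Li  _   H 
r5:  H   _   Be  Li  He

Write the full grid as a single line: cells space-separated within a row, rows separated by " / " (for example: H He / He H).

Li H He Be B / He Be B H Li / B Li H He Be / Be He Li B H / H B Be Li He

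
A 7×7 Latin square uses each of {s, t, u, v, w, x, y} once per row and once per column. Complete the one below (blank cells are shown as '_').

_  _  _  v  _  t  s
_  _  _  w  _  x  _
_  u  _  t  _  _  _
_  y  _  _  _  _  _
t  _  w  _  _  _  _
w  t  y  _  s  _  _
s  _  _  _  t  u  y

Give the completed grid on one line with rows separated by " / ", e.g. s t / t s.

(r6,c6) = v
(r7,c4) = x
(r6,c4) = u
(r6,c7) = x
(r7,c3) = v
(r4,c4) = s
(r4,c6) = w
(r5,c4) = y
(r5,c6) = s
(r7,c2) = w
(r1,c2) = x
(r1,c3) = u
(r3,c6) = y
(r5,c2) = v
(r5,c7) = u
(r1,c1) = y
(r1,c5) = w
(r2,c2) = s
(r2,c3) = t
(r2,c7) = v
(r3,c7) = w
(r4,c3) = x
(r4,c7) = t
(r5,c5) = x
(r2,c1) = u
(r2,c5) = y
(r3,c3) = s
(r3,c5) = v
(r4,c1) = v
(r4,c5) = u
(r3,c1) = x

y x u v w t s / u s t w y x v / x u s t v y w / v y x s u w t / t v w y x s u / w t y u s v x / s w v x t u y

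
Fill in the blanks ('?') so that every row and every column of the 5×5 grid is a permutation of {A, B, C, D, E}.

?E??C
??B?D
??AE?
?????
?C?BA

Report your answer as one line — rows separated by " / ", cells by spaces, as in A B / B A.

B E D A C / E A B C D / C D A E B / A B C D E / D C E B A

(r1,c3): row 1 has {C,E}; column 3 has {A,B}, so it must be D.
(r1,c4): row 1 has {C,D,E}; column 4 has {B,E}, so it must be A.
(r2,c2): row 2 has {B,D}; column 2 has {C,E}, so it must be A.
(r2,c4): row 2 has {A,B,D}; column 4 has {A,B,E}, so it must be C.
(r3,c5): row 3 has {A,E}; column 5 has {A,C,D}, so it must be B.
(r4,c4): row 4 is empty so far; column 4 has {A,B,C,E}, so it must be D.
(r4,c5): row 4 has {D}; column 5 has {A,B,C,D}, so it must be E.
(r5,c3): row 5 has {A,B,C}; column 3 has {A,B,D}, so it must be E.
(r1,c1): row 1 has {A,C,D,E}; column 1 is empty so far, so it must be B.
(r2,c1): row 2 has {A,B,C,D}; column 1 has {B}, so it must be E.
(r3,c2): row 3 has {A,B,E}; column 2 has {A,C,E}, so it must be D.
(r4,c2): row 4 has {D,E}; column 2 has {A,C,D,E}, so it must be B.
(r4,c3): row 4 has {B,D,E}; column 3 has {A,B,D,E}, so it must be C.
(r5,c1): row 5 has {A,B,C,E}; column 1 has {B,E}, so it must be D.
(r3,c1): row 3 has {A,B,D,E}; column 1 has {B,D,E}, so it must be C.
(r4,c1): row 4 has {B,C,D,E}; column 1 has {B,C,D,E}, so it must be A.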